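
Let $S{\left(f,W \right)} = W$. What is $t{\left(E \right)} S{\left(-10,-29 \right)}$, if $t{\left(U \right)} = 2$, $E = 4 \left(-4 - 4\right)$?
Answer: $-58$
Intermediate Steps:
$E = -32$ ($E = 4 \left(-8\right) = -32$)
$t{\left(E \right)} S{\left(-10,-29 \right)} = 2 \left(-29\right) = -58$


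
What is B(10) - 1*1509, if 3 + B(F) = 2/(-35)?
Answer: -52922/35 ≈ -1512.1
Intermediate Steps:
B(F) = -107/35 (B(F) = -3 + 2/(-35) = -3 + 2*(-1/35) = -3 - 2/35 = -107/35)
B(10) - 1*1509 = -107/35 - 1*1509 = -107/35 - 1509 = -52922/35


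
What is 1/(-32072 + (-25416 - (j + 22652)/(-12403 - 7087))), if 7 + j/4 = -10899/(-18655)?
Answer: -25970425/1492957642806 ≈ -1.7395e-5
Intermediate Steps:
j = -68392/2665 (j = -28 + 4*(-10899/(-18655)) = -28 + 4*(-10899*(-1/18655)) = -28 + 4*(1557/2665) = -28 + 6228/2665 = -68392/2665 ≈ -25.663)
1/(-32072 + (-25416 - (j + 22652)/(-12403 - 7087))) = 1/(-32072 + (-25416 - (-68392/2665 + 22652)/(-12403 - 7087))) = 1/(-32072 + (-25416 - 60299188/(2665*(-19490)))) = 1/(-32072 + (-25416 - 60299188*(-1)/(2665*19490))) = 1/(-32072 + (-25416 - 1*(-30149594/25970425))) = 1/(-32072 + (-25416 + 30149594/25970425)) = 1/(-32072 - 660034172206/25970425) = 1/(-1492957642806/25970425) = -25970425/1492957642806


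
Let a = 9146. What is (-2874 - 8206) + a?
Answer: -1934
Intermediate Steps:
(-2874 - 8206) + a = (-2874 - 8206) + 9146 = -11080 + 9146 = -1934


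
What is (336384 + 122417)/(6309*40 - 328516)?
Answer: -458801/76156 ≈ -6.0245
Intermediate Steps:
(336384 + 122417)/(6309*40 - 328516) = 458801/(252360 - 328516) = 458801/(-76156) = 458801*(-1/76156) = -458801/76156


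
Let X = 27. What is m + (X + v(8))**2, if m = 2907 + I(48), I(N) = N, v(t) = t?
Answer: 4180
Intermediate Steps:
m = 2955 (m = 2907 + 48 = 2955)
m + (X + v(8))**2 = 2955 + (27 + 8)**2 = 2955 + 35**2 = 2955 + 1225 = 4180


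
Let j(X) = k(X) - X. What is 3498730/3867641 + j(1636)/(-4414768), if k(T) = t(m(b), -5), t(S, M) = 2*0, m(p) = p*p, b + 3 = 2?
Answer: 3863102176329/4268684430572 ≈ 0.90499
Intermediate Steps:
b = -1 (b = -3 + 2 = -1)
m(p) = p**2
t(S, M) = 0
k(T) = 0
j(X) = -X (j(X) = 0 - X = -X)
3498730/3867641 + j(1636)/(-4414768) = 3498730/3867641 - 1*1636/(-4414768) = 3498730*(1/3867641) - 1636*(-1/4414768) = 3498730/3867641 + 409/1103692 = 3863102176329/4268684430572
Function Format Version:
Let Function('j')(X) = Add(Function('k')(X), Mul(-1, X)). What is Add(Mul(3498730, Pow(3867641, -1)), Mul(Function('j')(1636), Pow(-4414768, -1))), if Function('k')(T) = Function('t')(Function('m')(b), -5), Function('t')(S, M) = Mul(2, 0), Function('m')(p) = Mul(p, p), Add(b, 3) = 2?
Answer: Rational(3863102176329, 4268684430572) ≈ 0.90499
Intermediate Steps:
b = -1 (b = Add(-3, 2) = -1)
Function('m')(p) = Pow(p, 2)
Function('t')(S, M) = 0
Function('k')(T) = 0
Function('j')(X) = Mul(-1, X) (Function('j')(X) = Add(0, Mul(-1, X)) = Mul(-1, X))
Add(Mul(3498730, Pow(3867641, -1)), Mul(Function('j')(1636), Pow(-4414768, -1))) = Add(Mul(3498730, Pow(3867641, -1)), Mul(Mul(-1, 1636), Pow(-4414768, -1))) = Add(Mul(3498730, Rational(1, 3867641)), Mul(-1636, Rational(-1, 4414768))) = Add(Rational(3498730, 3867641), Rational(409, 1103692)) = Rational(3863102176329, 4268684430572)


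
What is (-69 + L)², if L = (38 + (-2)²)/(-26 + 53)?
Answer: 368449/81 ≈ 4548.8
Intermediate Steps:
L = 14/9 (L = (38 + 4)/27 = 42*(1/27) = 14/9 ≈ 1.5556)
(-69 + L)² = (-69 + 14/9)² = (-607/9)² = 368449/81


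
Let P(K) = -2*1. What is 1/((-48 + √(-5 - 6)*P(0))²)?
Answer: 1/(4*(24 + I*√11)²) ≈ 0.00040993 - 0.00011551*I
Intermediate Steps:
P(K) = -2
1/((-48 + √(-5 - 6)*P(0))²) = 1/((-48 + √(-5 - 6)*(-2))²) = 1/((-48 + √(-11)*(-2))²) = 1/((-48 + (I*√11)*(-2))²) = 1/((-48 - 2*I*√11)²) = (-48 - 2*I*√11)⁻²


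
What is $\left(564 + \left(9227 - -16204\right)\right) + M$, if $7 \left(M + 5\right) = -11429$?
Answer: $\frac{170501}{7} \approx 24357.0$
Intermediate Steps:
$M = - \frac{11464}{7}$ ($M = -5 + \frac{1}{7} \left(-11429\right) = -5 - \frac{11429}{7} = - \frac{11464}{7} \approx -1637.7$)
$\left(564 + \left(9227 - -16204\right)\right) + M = \left(564 + \left(9227 - -16204\right)\right) - \frac{11464}{7} = \left(564 + \left(9227 + 16204\right)\right) - \frac{11464}{7} = \left(564 + 25431\right) - \frac{11464}{7} = 25995 - \frac{11464}{7} = \frac{170501}{7}$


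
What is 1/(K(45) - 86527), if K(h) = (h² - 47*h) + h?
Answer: -1/86572 ≈ -1.1551e-5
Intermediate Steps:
K(h) = h² - 46*h
1/(K(45) - 86527) = 1/(45*(-46 + 45) - 86527) = 1/(45*(-1) - 86527) = 1/(-45 - 86527) = 1/(-86572) = -1/86572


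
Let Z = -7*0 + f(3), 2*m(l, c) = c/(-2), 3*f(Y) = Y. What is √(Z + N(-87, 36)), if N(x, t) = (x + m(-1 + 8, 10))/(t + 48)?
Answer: I*√462/84 ≈ 0.25588*I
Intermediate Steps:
f(Y) = Y/3
m(l, c) = -c/4 (m(l, c) = (c/(-2))/2 = (c*(-½))/2 = (-c/2)/2 = -c/4)
N(x, t) = (-5/2 + x)/(48 + t) (N(x, t) = (x - ¼*10)/(t + 48) = (x - 5/2)/(48 + t) = (-5/2 + x)/(48 + t))
Z = 1 (Z = -7*0 + (⅓)*3 = 0 + 1 = 1)
√(Z + N(-87, 36)) = √(1 + (-5/2 - 87)/(48 + 36)) = √(1 - 179/2/84) = √(1 + (1/84)*(-179/2)) = √(1 - 179/168) = √(-11/168) = I*√462/84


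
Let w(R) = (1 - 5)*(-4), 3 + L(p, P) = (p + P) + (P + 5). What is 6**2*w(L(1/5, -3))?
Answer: 576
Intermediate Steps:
L(p, P) = 2 + p + 2*P (L(p, P) = -3 + ((p + P) + (P + 5)) = -3 + ((P + p) + (5 + P)) = -3 + (5 + p + 2*P) = 2 + p + 2*P)
w(R) = 16 (w(R) = -4*(-4) = 16)
6**2*w(L(1/5, -3)) = 6**2*16 = 36*16 = 576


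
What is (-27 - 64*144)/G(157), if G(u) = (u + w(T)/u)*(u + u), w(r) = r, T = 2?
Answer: -1027/5478 ≈ -0.18748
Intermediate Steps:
G(u) = 2*u*(u + 2/u) (G(u) = (u + 2/u)*(u + u) = (u + 2/u)*(2*u) = 2*u*(u + 2/u))
(-27 - 64*144)/G(157) = (-27 - 64*144)/(4 + 2*157²) = (-27 - 9216)/(4 + 2*24649) = -9243/(4 + 49298) = -9243/49302 = -9243*1/49302 = -1027/5478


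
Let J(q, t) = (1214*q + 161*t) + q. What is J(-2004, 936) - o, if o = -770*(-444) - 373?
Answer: -2625671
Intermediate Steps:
J(q, t) = 161*t + 1215*q (J(q, t) = (161*t + 1214*q) + q = 161*t + 1215*q)
o = 341507 (o = 341880 - 373 = 341507)
J(-2004, 936) - o = (161*936 + 1215*(-2004)) - 1*341507 = (150696 - 2434860) - 341507 = -2284164 - 341507 = -2625671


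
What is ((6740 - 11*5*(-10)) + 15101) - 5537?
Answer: 16854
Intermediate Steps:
((6740 - 11*5*(-10)) + 15101) - 5537 = ((6740 - 55*(-10)) + 15101) - 5537 = ((6740 - 1*(-550)) + 15101) - 5537 = ((6740 + 550) + 15101) - 5537 = (7290 + 15101) - 5537 = 22391 - 5537 = 16854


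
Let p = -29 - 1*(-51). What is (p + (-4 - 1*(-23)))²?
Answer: 1681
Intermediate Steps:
p = 22 (p = -29 + 51 = 22)
(p + (-4 - 1*(-23)))² = (22 + (-4 - 1*(-23)))² = (22 + (-4 + 23))² = (22 + 19)² = 41² = 1681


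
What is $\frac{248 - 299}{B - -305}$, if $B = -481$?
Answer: $\frac{51}{176} \approx 0.28977$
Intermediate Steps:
$\frac{248 - 299}{B - -305} = \frac{248 - 299}{-481 - -305} = - \frac{51}{-481 + 305} = - \frac{51}{-176} = \left(-51\right) \left(- \frac{1}{176}\right) = \frac{51}{176}$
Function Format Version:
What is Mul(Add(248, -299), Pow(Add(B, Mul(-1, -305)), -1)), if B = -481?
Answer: Rational(51, 176) ≈ 0.28977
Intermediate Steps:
Mul(Add(248, -299), Pow(Add(B, Mul(-1, -305)), -1)) = Mul(Add(248, -299), Pow(Add(-481, Mul(-1, -305)), -1)) = Mul(-51, Pow(Add(-481, 305), -1)) = Mul(-51, Pow(-176, -1)) = Mul(-51, Rational(-1, 176)) = Rational(51, 176)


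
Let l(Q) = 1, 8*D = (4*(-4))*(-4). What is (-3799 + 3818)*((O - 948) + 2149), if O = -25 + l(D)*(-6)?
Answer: 22230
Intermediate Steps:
D = 8 (D = ((4*(-4))*(-4))/8 = (-16*(-4))/8 = (⅛)*64 = 8)
O = -31 (O = -25 + 1*(-6) = -25 - 6 = -31)
(-3799 + 3818)*((O - 948) + 2149) = (-3799 + 3818)*((-31 - 948) + 2149) = 19*(-979 + 2149) = 19*1170 = 22230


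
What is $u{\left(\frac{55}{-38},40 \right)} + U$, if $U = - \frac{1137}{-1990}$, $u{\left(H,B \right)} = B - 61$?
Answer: $- \frac{40653}{1990} \approx -20.429$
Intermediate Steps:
$u{\left(H,B \right)} = -61 + B$
$U = \frac{1137}{1990}$ ($U = \left(-1137\right) \left(- \frac{1}{1990}\right) = \frac{1137}{1990} \approx 0.57136$)
$u{\left(\frac{55}{-38},40 \right)} + U = \left(-61 + 40\right) + \frac{1137}{1990} = -21 + \frac{1137}{1990} = - \frac{40653}{1990}$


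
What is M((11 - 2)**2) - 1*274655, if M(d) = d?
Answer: -274574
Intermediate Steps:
M((11 - 2)**2) - 1*274655 = (11 - 2)**2 - 1*274655 = 9**2 - 274655 = 81 - 274655 = -274574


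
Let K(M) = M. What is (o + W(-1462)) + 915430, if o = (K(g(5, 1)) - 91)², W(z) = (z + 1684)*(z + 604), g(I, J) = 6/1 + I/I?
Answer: 732010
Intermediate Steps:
g(I, J) = 7 (g(I, J) = 6*1 + 1 = 6 + 1 = 7)
W(z) = (604 + z)*(1684 + z) (W(z) = (1684 + z)*(604 + z) = (604 + z)*(1684 + z))
o = 7056 (o = (7 - 91)² = (-84)² = 7056)
(o + W(-1462)) + 915430 = (7056 + (1017136 + (-1462)² + 2288*(-1462))) + 915430 = (7056 + (1017136 + 2137444 - 3345056)) + 915430 = (7056 - 190476) + 915430 = -183420 + 915430 = 732010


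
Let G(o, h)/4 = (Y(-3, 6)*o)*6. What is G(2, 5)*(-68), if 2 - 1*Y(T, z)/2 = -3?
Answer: -32640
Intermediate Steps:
Y(T, z) = 10 (Y(T, z) = 4 - 2*(-3) = 4 + 6 = 10)
G(o, h) = 240*o (G(o, h) = 4*((10*o)*6) = 4*(60*o) = 240*o)
G(2, 5)*(-68) = (240*2)*(-68) = 480*(-68) = -32640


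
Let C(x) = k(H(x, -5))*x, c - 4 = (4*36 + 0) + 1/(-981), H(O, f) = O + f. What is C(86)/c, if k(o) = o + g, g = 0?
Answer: 6833646/145187 ≈ 47.068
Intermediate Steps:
k(o) = o (k(o) = o + 0 = o)
c = 145187/981 (c = 4 + ((4*36 + 0) + 1/(-981)) = 4 + ((144 + 0) - 1/981) = 4 + (144 - 1/981) = 4 + 141263/981 = 145187/981 ≈ 148.00)
C(x) = x*(-5 + x) (C(x) = (x - 5)*x = (-5 + x)*x = x*(-5 + x))
C(86)/c = (86*(-5 + 86))/(145187/981) = (86*81)*(981/145187) = 6966*(981/145187) = 6833646/145187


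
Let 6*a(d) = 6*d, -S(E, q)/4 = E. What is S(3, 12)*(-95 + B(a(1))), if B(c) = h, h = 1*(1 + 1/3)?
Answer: 1124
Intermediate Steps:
S(E, q) = -4*E
a(d) = d (a(d) = (6*d)/6 = d)
h = 4/3 (h = 1*(1 + ⅓) = 1*(4/3) = 4/3 ≈ 1.3333)
B(c) = 4/3
S(3, 12)*(-95 + B(a(1))) = (-4*3)*(-95 + 4/3) = -12*(-281/3) = 1124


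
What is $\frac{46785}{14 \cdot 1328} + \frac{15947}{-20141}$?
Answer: $\frac{645810061}{374461472} \approx 1.7246$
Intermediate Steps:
$\frac{46785}{14 \cdot 1328} + \frac{15947}{-20141} = \frac{46785}{18592} + 15947 \left(- \frac{1}{20141}\right) = 46785 \cdot \frac{1}{18592} - \frac{15947}{20141} = \frac{46785}{18592} - \frac{15947}{20141} = \frac{645810061}{374461472}$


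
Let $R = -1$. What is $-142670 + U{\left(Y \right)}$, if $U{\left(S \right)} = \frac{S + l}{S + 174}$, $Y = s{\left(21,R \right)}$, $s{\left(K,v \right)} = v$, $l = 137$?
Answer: $- \frac{24681774}{173} \approx -1.4267 \cdot 10^{5}$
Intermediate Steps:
$Y = -1$
$U{\left(S \right)} = \frac{137 + S}{174 + S}$ ($U{\left(S \right)} = \frac{S + 137}{S + 174} = \frac{137 + S}{174 + S}$)
$-142670 + U{\left(Y \right)} = -142670 + \frac{137 - 1}{174 - 1} = -142670 + \frac{1}{173} \cdot 136 = -142670 + \frac{136}{173} = - \frac{24681774}{173}$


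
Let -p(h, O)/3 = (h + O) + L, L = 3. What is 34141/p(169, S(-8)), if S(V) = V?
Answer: -34141/492 ≈ -69.392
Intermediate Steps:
p(h, O) = -9 - 3*O - 3*h (p(h, O) = -3*((h + O) + 3) = -3*((O + h) + 3) = -3*(3 + O + h) = -9 - 3*O - 3*h)
34141/p(169, S(-8)) = 34141/(-9 - 3*(-8) - 3*169) = 34141/(-9 + 24 - 507) = 34141/(-492) = 34141*(-1/492) = -34141/492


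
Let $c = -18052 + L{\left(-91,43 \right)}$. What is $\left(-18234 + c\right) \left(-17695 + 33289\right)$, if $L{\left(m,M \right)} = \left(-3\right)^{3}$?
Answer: $-566264922$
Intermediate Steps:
$L{\left(m,M \right)} = -27$
$c = -18079$ ($c = -18052 - 27 = -18079$)
$\left(-18234 + c\right) \left(-17695 + 33289\right) = \left(-18234 - 18079\right) \left(-17695 + 33289\right) = \left(-36313\right) 15594 = -566264922$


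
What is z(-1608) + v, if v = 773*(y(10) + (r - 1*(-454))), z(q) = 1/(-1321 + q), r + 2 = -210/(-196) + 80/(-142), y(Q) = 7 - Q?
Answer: 1011632379893/2911426 ≈ 3.4747e+5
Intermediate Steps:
r = -1483/994 (r = -2 + (-210/(-196) + 80/(-142)) = -2 + (-210*(-1/196) + 80*(-1/142)) = -2 + (15/14 - 40/71) = -2 + 505/994 = -1483/994 ≈ -1.4920)
v = 345384903/994 (v = 773*((7 - 1*10) + (-1483/994 - 1*(-454))) = 773*((7 - 10) + (-1483/994 + 454)) = 773*(-3 + 449793/994) = 773*(446811/994) = 345384903/994 ≈ 3.4747e+5)
z(-1608) + v = 1/(-1321 - 1608) + 345384903/994 = 1/(-2929) + 345384903/994 = -1/2929 + 345384903/994 = 1011632379893/2911426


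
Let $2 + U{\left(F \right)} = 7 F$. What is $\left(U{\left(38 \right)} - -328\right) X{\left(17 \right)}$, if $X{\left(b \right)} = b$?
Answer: $10064$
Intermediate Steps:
$U{\left(F \right)} = -2 + 7 F$
$\left(U{\left(38 \right)} - -328\right) X{\left(17 \right)} = \left(\left(-2 + 7 \cdot 38\right) - -328\right) 17 = \left(\left(-2 + 266\right) + 328\right) 17 = \left(264 + 328\right) 17 = 592 \cdot 17 = 10064$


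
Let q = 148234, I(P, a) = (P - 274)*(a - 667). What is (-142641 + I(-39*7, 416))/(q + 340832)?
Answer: -2672/244533 ≈ -0.010927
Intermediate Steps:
I(P, a) = (-667 + a)*(-274 + P) (I(P, a) = (-274 + P)*(-667 + a) = (-667 + a)*(-274 + P))
(-142641 + I(-39*7, 416))/(q + 340832) = (-142641 + (182758 - (-26013)*7 - 274*416 - 39*7*416))/(148234 + 340832) = (-142641 + (182758 - 667*(-273) - 113984 - 273*416))/489066 = (-142641 + (182758 + 182091 - 113984 - 113568))*(1/489066) = (-142641 + 137297)*(1/489066) = -5344*1/489066 = -2672/244533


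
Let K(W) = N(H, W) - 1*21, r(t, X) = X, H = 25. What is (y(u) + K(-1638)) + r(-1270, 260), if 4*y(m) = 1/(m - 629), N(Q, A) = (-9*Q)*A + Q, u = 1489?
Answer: 1268720161/3440 ≈ 3.6881e+5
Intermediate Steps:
N(Q, A) = Q - 9*A*Q (N(Q, A) = -9*A*Q + Q = Q - 9*A*Q)
K(W) = 4 - 225*W (K(W) = 25*(1 - 9*W) - 1*21 = (25 - 225*W) - 21 = 4 - 225*W)
y(m) = 1/(4*(-629 + m)) (y(m) = 1/(4*(m - 629)) = 1/(4*(-629 + m)))
(y(u) + K(-1638)) + r(-1270, 260) = (1/(4*(-629 + 1489)) + (4 - 225*(-1638))) + 260 = ((¼)/860 + (4 + 368550)) + 260 = ((¼)*(1/860) + 368554) + 260 = (1/3440 + 368554) + 260 = 1267825761/3440 + 260 = 1268720161/3440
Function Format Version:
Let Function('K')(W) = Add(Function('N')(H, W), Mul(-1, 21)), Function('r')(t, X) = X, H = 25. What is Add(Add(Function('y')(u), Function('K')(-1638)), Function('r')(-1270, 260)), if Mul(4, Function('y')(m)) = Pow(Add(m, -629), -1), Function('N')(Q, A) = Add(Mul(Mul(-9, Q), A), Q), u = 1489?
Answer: Rational(1268720161, 3440) ≈ 3.6881e+5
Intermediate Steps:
Function('N')(Q, A) = Add(Q, Mul(-9, A, Q)) (Function('N')(Q, A) = Add(Mul(-9, A, Q), Q) = Add(Q, Mul(-9, A, Q)))
Function('K')(W) = Add(4, Mul(-225, W)) (Function('K')(W) = Add(Mul(25, Add(1, Mul(-9, W))), Mul(-1, 21)) = Add(Add(25, Mul(-225, W)), -21) = Add(4, Mul(-225, W)))
Function('y')(m) = Mul(Rational(1, 4), Pow(Add(-629, m), -1)) (Function('y')(m) = Mul(Rational(1, 4), Pow(Add(m, -629), -1)) = Mul(Rational(1, 4), Pow(Add(-629, m), -1)))
Add(Add(Function('y')(u), Function('K')(-1638)), Function('r')(-1270, 260)) = Add(Add(Mul(Rational(1, 4), Pow(Add(-629, 1489), -1)), Add(4, Mul(-225, -1638))), 260) = Add(Add(Mul(Rational(1, 4), Pow(860, -1)), Add(4, 368550)), 260) = Add(Add(Mul(Rational(1, 4), Rational(1, 860)), 368554), 260) = Add(Add(Rational(1, 3440), 368554), 260) = Add(Rational(1267825761, 3440), 260) = Rational(1268720161, 3440)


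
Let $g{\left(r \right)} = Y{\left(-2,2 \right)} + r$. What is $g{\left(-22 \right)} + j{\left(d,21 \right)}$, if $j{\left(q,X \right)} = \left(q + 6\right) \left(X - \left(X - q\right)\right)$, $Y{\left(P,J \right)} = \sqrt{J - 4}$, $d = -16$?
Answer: $138 + i \sqrt{2} \approx 138.0 + 1.4142 i$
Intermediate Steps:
$Y{\left(P,J \right)} = \sqrt{-4 + J}$
$j{\left(q,X \right)} = q \left(6 + q\right)$ ($j{\left(q,X \right)} = \left(6 + q\right) q = q \left(6 + q\right)$)
$g{\left(r \right)} = r + i \sqrt{2}$ ($g{\left(r \right)} = \sqrt{-4 + 2} + r = \sqrt{-2} + r = i \sqrt{2} + r = r + i \sqrt{2}$)
$g{\left(-22 \right)} + j{\left(d,21 \right)} = \left(-22 + i \sqrt{2}\right) - 16 \left(6 - 16\right) = \left(-22 + i \sqrt{2}\right) - -160 = \left(-22 + i \sqrt{2}\right) + 160 = 138 + i \sqrt{2}$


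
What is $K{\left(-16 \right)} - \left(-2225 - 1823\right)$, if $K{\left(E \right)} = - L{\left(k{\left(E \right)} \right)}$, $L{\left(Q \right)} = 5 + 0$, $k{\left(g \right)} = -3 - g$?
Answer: $4043$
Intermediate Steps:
$L{\left(Q \right)} = 5$
$K{\left(E \right)} = -5$ ($K{\left(E \right)} = \left(-1\right) 5 = -5$)
$K{\left(-16 \right)} - \left(-2225 - 1823\right) = -5 - \left(-2225 - 1823\right) = -5 - -4048 = -5 + 4048 = 4043$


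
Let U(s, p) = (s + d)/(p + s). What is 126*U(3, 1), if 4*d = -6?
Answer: 189/4 ≈ 47.250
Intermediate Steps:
d = -3/2 (d = (¼)*(-6) = -3/2 ≈ -1.5000)
U(s, p) = (-3/2 + s)/(p + s) (U(s, p) = (s - 3/2)/(p + s) = (-3/2 + s)/(p + s))
126*U(3, 1) = 126*((-3/2 + 3)/(1 + 3)) = 126*((3/2)/4) = 126*((¼)*(3/2)) = 126*(3/8) = 189/4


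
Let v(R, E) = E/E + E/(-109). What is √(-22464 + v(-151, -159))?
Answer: 2*I*√66716393/109 ≈ 149.87*I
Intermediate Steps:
v(R, E) = 1 - E/109 (v(R, E) = 1 + E*(-1/109) = 1 - E/109)
√(-22464 + v(-151, -159)) = √(-22464 + (1 - 1/109*(-159))) = √(-22464 + (1 + 159/109)) = √(-22464 + 268/109) = √(-2448308/109) = 2*I*√66716393/109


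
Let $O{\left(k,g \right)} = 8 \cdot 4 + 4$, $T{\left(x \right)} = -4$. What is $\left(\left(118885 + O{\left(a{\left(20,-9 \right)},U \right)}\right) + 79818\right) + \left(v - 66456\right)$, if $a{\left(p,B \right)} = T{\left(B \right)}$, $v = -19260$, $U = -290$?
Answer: $113023$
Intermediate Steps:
$a{\left(p,B \right)} = -4$
$O{\left(k,g \right)} = 36$ ($O{\left(k,g \right)} = 32 + 4 = 36$)
$\left(\left(118885 + O{\left(a{\left(20,-9 \right)},U \right)}\right) + 79818\right) + \left(v - 66456\right) = \left(\left(118885 + 36\right) + 79818\right) - 85716 = \left(118921 + 79818\right) - 85716 = 198739 - 85716 = 113023$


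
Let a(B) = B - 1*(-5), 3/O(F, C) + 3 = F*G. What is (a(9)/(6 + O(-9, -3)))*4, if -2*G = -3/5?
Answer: 133/13 ≈ 10.231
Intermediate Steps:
G = 3/10 (G = -(-3)/(2*5) = -1/2*(-3/5) = 3/10 ≈ 0.30000)
O(F, C) = 3/(-3 + 3*F/10) (O(F, C) = 3/(-3 + F*(3/10)) = 3/(-3 + 3*F/10))
a(B) = 5 + B (a(B) = B + 5 = 5 + B)
(a(9)/(6 + O(-9, -3)))*4 = ((5 + 9)/(6 + 10/(-10 - 9)))*4 = (14/(6 + 10/(-19)))*4 = (14/(6 + 10*(-1/19)))*4 = (14/(6 - 10/19))*4 = (14/(104/19))*4 = (14*(19/104))*4 = (133/52)*4 = 133/13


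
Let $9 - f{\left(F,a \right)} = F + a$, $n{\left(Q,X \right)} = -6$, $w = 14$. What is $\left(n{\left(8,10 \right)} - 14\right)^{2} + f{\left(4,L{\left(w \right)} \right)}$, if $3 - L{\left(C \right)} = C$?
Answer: $416$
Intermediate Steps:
$L{\left(C \right)} = 3 - C$
$f{\left(F,a \right)} = 9 - F - a$ ($f{\left(F,a \right)} = 9 - \left(F + a\right) = 9 - F - a$)
$\left(n{\left(8,10 \right)} - 14\right)^{2} + f{\left(4,L{\left(w \right)} \right)} = \left(-6 - 14\right)^{2} - \left(-2 - 14\right) = \left(-20\right)^{2} - -16 = 400 - -16 = 400 + \left(9 - 4 + 11\right) = 400 + 16 = 416$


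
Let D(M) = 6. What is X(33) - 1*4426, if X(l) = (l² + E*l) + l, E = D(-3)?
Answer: -3106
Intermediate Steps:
E = 6
X(l) = l² + 7*l (X(l) = (l² + 6*l) + l = l² + 7*l)
X(33) - 1*4426 = 33*(7 + 33) - 1*4426 = 33*40 - 4426 = 1320 - 4426 = -3106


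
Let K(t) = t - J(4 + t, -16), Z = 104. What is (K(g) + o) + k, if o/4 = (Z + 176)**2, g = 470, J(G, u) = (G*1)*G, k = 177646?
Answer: 267040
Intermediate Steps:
J(G, u) = G**2 (J(G, u) = G*G = G**2)
o = 313600 (o = 4*(104 + 176)**2 = 4*280**2 = 4*78400 = 313600)
K(t) = t - (4 + t)**2
(K(g) + o) + k = ((470 - (4 + 470)**2) + 313600) + 177646 = ((470 - 1*474**2) + 313600) + 177646 = ((470 - 1*224676) + 313600) + 177646 = ((470 - 224676) + 313600) + 177646 = (-224206 + 313600) + 177646 = 89394 + 177646 = 267040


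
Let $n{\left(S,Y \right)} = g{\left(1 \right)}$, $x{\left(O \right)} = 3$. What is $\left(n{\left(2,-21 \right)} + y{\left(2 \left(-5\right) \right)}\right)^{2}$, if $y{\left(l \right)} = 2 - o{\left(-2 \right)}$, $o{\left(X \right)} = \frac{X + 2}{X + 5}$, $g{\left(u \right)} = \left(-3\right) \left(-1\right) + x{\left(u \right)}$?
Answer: $64$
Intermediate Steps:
$g{\left(u \right)} = 6$ ($g{\left(u \right)} = \left(-3\right) \left(-1\right) + 3 = 3 + 3 = 6$)
$n{\left(S,Y \right)} = 6$
$o{\left(X \right)} = \frac{2 + X}{5 + X}$
$y{\left(l \right)} = 2$ ($y{\left(l \right)} = 2 - \frac{2 - 2}{5 - 2} = 2 - \frac{1}{3} \cdot 0 = 2 - 0 = 2 + 0 = 2$)
$\left(n{\left(2,-21 \right)} + y{\left(2 \left(-5\right) \right)}\right)^{2} = \left(6 + 2\right)^{2} = 8^{2} = 64$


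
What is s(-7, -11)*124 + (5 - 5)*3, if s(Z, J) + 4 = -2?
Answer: -744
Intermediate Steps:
s(Z, J) = -6 (s(Z, J) = -4 - 2 = -6)
s(-7, -11)*124 + (5 - 5)*3 = -6*124 + (5 - 5)*3 = -744 + 0*3 = -744 + 0 = -744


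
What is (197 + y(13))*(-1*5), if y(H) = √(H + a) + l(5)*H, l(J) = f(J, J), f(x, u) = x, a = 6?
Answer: -1310 - 5*√19 ≈ -1331.8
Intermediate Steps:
l(J) = J
y(H) = √(6 + H) + 5*H (y(H) = √(H + 6) + 5*H = √(6 + H) + 5*H)
(197 + y(13))*(-1*5) = (197 + (√(6 + 13) + 5*13))*(-1*5) = (197 + (√19 + 65))*(-5) = (197 + (65 + √19))*(-5) = (262 + √19)*(-5) = -1310 - 5*√19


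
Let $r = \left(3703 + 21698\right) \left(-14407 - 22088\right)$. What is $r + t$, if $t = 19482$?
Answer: $-926990013$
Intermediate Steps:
$r = -927009495$ ($r = 25401 \left(-36495\right) = -927009495$)
$r + t = -927009495 + 19482 = -926990013$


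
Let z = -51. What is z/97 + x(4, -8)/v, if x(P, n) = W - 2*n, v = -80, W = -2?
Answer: -2719/3880 ≈ -0.70077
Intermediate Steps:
x(P, n) = -2 - 2*n
z/97 + x(4, -8)/v = -51/97 + (-2 - 2*(-8))/(-80) = -51*1/97 + (-2 + 16)*(-1/80) = -51/97 + 14*(-1/80) = -51/97 - 7/40 = -2719/3880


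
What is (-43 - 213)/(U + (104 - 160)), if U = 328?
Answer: -16/17 ≈ -0.94118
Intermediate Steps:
(-43 - 213)/(U + (104 - 160)) = (-43 - 213)/(328 + (104 - 160)) = -256/(328 - 56) = -256/272 = -256*1/272 = -16/17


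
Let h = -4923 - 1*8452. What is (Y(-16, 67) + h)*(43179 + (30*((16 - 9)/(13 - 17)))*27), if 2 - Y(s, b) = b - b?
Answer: -1116953079/2 ≈ -5.5848e+8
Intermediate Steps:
Y(s, b) = 2 (Y(s, b) = 2 - (b - b) = 2 - 1*0 = 2 + 0 = 2)
h = -13375 (h = -4923 - 8452 = -13375)
(Y(-16, 67) + h)*(43179 + (30*((16 - 9)/(13 - 17)))*27) = (2 - 13375)*(43179 + (30*((16 - 9)/(13 - 17)))*27) = -13373*(43179 + (30*(7/(-4)))*27) = -13373*(43179 + (30*(7*(-¼)))*27) = -13373*(43179 + (30*(-7/4))*27) = -13373*(43179 - 105/2*27) = -13373*(43179 - 2835/2) = -13373*83523/2 = -1116953079/2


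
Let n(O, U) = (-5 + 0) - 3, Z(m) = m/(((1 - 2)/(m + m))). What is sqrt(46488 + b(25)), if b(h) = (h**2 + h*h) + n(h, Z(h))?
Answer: sqrt(47730) ≈ 218.47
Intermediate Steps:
Z(m) = -2*m**2 (Z(m) = m/((-1/(2*m))) = m*(-2*m) = -2*m**2)
n(O, U) = -8 (n(O, U) = -5 - 3 = -8)
b(h) = -8 + 2*h**2 (b(h) = (h**2 + h*h) - 8 = (h**2 + h**2) - 8 = 2*h**2 - 8 = -8 + 2*h**2)
sqrt(46488 + b(25)) = sqrt(46488 + (-8 + 2*25**2)) = sqrt(46488 + (-8 + 2*625)) = sqrt(46488 + (-8 + 1250)) = sqrt(46488 + 1242) = sqrt(47730)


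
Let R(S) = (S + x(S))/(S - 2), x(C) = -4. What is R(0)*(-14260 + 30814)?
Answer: 33108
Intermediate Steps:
R(S) = (-4 + S)/(-2 + S) (R(S) = (S - 4)/(S - 2) = (-4 + S)/(-2 + S))
R(0)*(-14260 + 30814) = ((-4 + 0)/(-2 + 0))*(-14260 + 30814) = (-4/(-2))*16554 = -1/2*(-4)*16554 = 2*16554 = 33108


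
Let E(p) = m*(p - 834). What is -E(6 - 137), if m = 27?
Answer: 26055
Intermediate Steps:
E(p) = -22518 + 27*p (E(p) = 27*(p - 834) = 27*(-834 + p) = -22518 + 27*p)
-E(6 - 137) = -(-22518 + 27*(6 - 137)) = -(-22518 + 27*(-131)) = -(-22518 - 3537) = -1*(-26055) = 26055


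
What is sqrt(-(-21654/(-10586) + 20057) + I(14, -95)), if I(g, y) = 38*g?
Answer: 2*I*sqrt(136766689759)/5293 ≈ 139.74*I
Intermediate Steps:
sqrt(-(-21654/(-10586) + 20057) + I(14, -95)) = sqrt(-(-21654/(-10586) + 20057) + 38*14) = sqrt(-(-21654*(-1/10586) + 20057) + 532) = sqrt(-(10827/5293 + 20057) + 532) = sqrt(-1*106172528/5293 + 532) = sqrt(-106172528/5293 + 532) = sqrt(-103356652/5293) = 2*I*sqrt(136766689759)/5293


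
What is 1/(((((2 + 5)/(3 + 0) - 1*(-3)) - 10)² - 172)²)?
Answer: 81/1827904 ≈ 4.4313e-5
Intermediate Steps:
1/(((((2 + 5)/(3 + 0) - 1*(-3)) - 10)² - 172)²) = 1/((((7/3 + 3) - 10)² - 172)²) = 1/(((16/3 - 10)² - 172)²) = 1/(((-14/3)² - 172)²) = 1/((196/9 - 172)²) = 1/((-1352/9)²) = 1/(1827904/81) = 81/1827904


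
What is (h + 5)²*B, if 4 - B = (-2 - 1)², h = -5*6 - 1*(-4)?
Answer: -2205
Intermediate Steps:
h = -26 (h = -30 + 4 = -26)
B = -5 (B = 4 - (-2 - 1)² = 4 - 1*(-3)² = 4 - 1*9 = 4 - 9 = -5)
(h + 5)²*B = (-26 + 5)²*(-5) = (-21)²*(-5) = 441*(-5) = -2205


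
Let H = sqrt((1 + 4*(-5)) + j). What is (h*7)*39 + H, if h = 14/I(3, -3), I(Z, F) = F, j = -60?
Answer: -1274 + I*sqrt(79) ≈ -1274.0 + 8.8882*I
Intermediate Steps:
h = -14/3 (h = 14/(-3) = 14*(-1/3) = -14/3 ≈ -4.6667)
H = I*sqrt(79) (H = sqrt((1 + 4*(-5)) - 60) = sqrt((1 - 20) - 60) = sqrt(-19 - 60) = sqrt(-79) = I*sqrt(79) ≈ 8.8882*I)
(h*7)*39 + H = -14/3*7*39 + I*sqrt(79) = -98/3*39 + I*sqrt(79) = -1274 + I*sqrt(79)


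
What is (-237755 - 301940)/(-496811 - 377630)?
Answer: 539695/874441 ≈ 0.61719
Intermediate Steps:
(-237755 - 301940)/(-496811 - 377630) = -539695/(-874441) = -539695*(-1/874441) = 539695/874441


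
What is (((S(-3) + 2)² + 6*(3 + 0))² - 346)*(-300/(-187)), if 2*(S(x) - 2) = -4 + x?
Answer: -15525/748 ≈ -20.755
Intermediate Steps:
S(x) = x/2 (S(x) = 2 + (-4 + x)/2 = 2 + (-2 + x/2) = x/2)
(((S(-3) + 2)² + 6*(3 + 0))² - 346)*(-300/(-187)) = ((((½)*(-3) + 2)² + 6*(3 + 0))² - 346)*(-300/(-187)) = (((-3/2 + 2)² + 6*3)² - 346)*(-300*(-1/187)) = (((½)² + 18)² - 346)*(300/187) = ((¼ + 18)² - 346)*(300/187) = ((73/4)² - 346)*(300/187) = (5329/16 - 346)*(300/187) = -207/16*300/187 = -15525/748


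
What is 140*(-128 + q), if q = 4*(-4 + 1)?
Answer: -19600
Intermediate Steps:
q = -12 (q = 4*(-3) = -12)
140*(-128 + q) = 140*(-128 - 12) = 140*(-140) = -19600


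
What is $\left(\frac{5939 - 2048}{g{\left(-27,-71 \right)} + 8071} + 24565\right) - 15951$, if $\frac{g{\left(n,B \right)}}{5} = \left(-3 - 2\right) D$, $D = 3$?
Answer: $\frac{68881435}{7996} \approx 8614.5$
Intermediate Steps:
$g{\left(n,B \right)} = -75$ ($g{\left(n,B \right)} = 5 \left(-3 - 2\right) 3 = 5 \left(\left(-5\right) 3\right) = 5 \left(-15\right) = -75$)
$\left(\frac{5939 - 2048}{g{\left(-27,-71 \right)} + 8071} + 24565\right) - 15951 = \left(\frac{5939 - 2048}{-75 + 8071} + 24565\right) - 15951 = \left(\frac{3891}{7996} + 24565\right) - 15951 = \frac{196425631}{7996} - 15951 = \frac{68881435}{7996}$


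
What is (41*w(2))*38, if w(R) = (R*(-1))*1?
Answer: -3116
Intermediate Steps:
w(R) = -R (w(R) = -R*1 = -R)
(41*w(2))*38 = (41*(-1*2))*38 = (41*(-2))*38 = -82*38 = -3116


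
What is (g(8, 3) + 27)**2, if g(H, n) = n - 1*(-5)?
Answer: 1225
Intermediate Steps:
g(H, n) = 5 + n (g(H, n) = n + 5 = 5 + n)
(g(8, 3) + 27)**2 = ((5 + 3) + 27)**2 = (8 + 27)**2 = 35**2 = 1225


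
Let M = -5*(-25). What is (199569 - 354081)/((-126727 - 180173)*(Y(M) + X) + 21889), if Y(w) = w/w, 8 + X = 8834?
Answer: 154512/2708984411 ≈ 5.7037e-5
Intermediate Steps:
X = 8826 (X = -8 + 8834 = 8826)
M = 125
Y(w) = 1
(199569 - 354081)/((-126727 - 180173)*(Y(M) + X) + 21889) = (199569 - 354081)/((-126727 - 180173)*(1 + 8826) + 21889) = -154512/(-306900*8827 + 21889) = -154512/(-2709006300 + 21889) = -154512/(-2708984411) = -154512*(-1/2708984411) = 154512/2708984411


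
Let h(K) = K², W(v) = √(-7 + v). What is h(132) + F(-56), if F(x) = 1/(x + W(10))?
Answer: 54589336/3133 - √3/3133 ≈ 17424.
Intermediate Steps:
F(x) = 1/(x + √3) (F(x) = 1/(x + √(-7 + 10)) = 1/(x + √3))
h(132) + F(-56) = 132² + 1/(-56 + √3) = 17424 + 1/(-56 + √3)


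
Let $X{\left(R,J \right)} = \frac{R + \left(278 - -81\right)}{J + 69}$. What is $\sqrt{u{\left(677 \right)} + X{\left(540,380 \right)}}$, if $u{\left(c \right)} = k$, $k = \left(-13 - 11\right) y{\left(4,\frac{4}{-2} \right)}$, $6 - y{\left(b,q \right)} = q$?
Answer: $\frac{7 i \sqrt{781709}}{449} \approx 13.784 i$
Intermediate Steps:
$y{\left(b,q \right)} = 6 - q$
$X{\left(R,J \right)} = \frac{359 + R}{69 + J}$ ($X{\left(R,J \right)} = \frac{R + \left(278 + 81\right)}{69 + J} = \frac{R + 359}{69 + J} = \frac{359 + R}{69 + J}$)
$k = -192$ ($k = \left(-13 - 11\right) \left(6 - \frac{4}{-2}\right) = - 24 \left(6 - 4 \left(- \frac{1}{2}\right)\right) = - 24 \left(6 - -2\right) = - 24 \left(6 + 2\right) = \left(-24\right) 8 = -192$)
$u{\left(c \right)} = -192$
$\sqrt{u{\left(677 \right)} + X{\left(540,380 \right)}} = \sqrt{-192 + \frac{359 + 540}{69 + 380}} = \sqrt{-192 + \frac{1}{449} \cdot 899} = \sqrt{-192 + \frac{899}{449}} = \sqrt{- \frac{85309}{449}} = \frac{7 i \sqrt{781709}}{449}$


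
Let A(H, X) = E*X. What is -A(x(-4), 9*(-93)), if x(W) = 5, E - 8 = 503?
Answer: 427707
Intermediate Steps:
E = 511 (E = 8 + 503 = 511)
A(H, X) = 511*X
-A(x(-4), 9*(-93)) = -511*9*(-93) = -511*(-837) = -1*(-427707) = 427707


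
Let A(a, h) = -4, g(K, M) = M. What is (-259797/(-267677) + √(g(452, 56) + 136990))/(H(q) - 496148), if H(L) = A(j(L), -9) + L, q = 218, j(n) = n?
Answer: -259797/132750125318 - √137046/495934 ≈ -0.00074842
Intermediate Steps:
H(L) = -4 + L
(-259797/(-267677) + √(g(452, 56) + 136990))/(H(q) - 496148) = (-259797/(-267677) + √(56 + 136990))/((-4 + 218) - 496148) = (-259797*(-1/267677) + √137046)/(214 - 496148) = (259797/267677 + √137046)/(-495934) = (259797/267677 + √137046)*(-1/495934) = -259797/132750125318 - √137046/495934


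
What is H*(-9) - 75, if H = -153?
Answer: 1302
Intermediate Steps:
H*(-9) - 75 = -153*(-9) - 75 = 1377 - 75 = 1302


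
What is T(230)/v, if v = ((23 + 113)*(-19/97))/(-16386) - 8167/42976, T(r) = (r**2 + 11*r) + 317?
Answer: -1903979118762912/6434961415 ≈ -2.9588e+5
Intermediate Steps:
T(r) = 317 + r**2 + 11*r
v = -6434961415/34153929696 (v = (136*(-19*1/97))*(-1/16386) - 8167*1/42976 = (136*(-19/97))*(-1/16386) - 8167/42976 = -2584/97*(-1/16386) - 8167/42976 = 1292/794721 - 8167/42976 = -6434961415/34153929696 ≈ -0.18841)
T(230)/v = (317 + 230**2 + 11*230)/(-6434961415/34153929696) = (317 + 52900 + 2530)*(-34153929696/6434961415) = 55747*(-34153929696/6434961415) = -1903979118762912/6434961415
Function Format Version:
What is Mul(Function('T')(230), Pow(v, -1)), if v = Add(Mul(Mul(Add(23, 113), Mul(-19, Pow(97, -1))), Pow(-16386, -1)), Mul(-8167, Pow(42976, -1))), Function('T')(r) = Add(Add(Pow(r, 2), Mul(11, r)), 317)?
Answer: Rational(-1903979118762912, 6434961415) ≈ -2.9588e+5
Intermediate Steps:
Function('T')(r) = Add(317, Pow(r, 2), Mul(11, r))
v = Rational(-6434961415, 34153929696) (v = Add(Mul(Mul(136, Mul(-19, Rational(1, 97))), Rational(-1, 16386)), Mul(-8167, Rational(1, 42976))) = Add(Mul(Mul(136, Rational(-19, 97)), Rational(-1, 16386)), Rational(-8167, 42976)) = Add(Mul(Rational(-2584, 97), Rational(-1, 16386)), Rational(-8167, 42976)) = Add(Rational(1292, 794721), Rational(-8167, 42976)) = Rational(-6434961415, 34153929696) ≈ -0.18841)
Mul(Function('T')(230), Pow(v, -1)) = Mul(Add(317, Pow(230, 2), Mul(11, 230)), Pow(Rational(-6434961415, 34153929696), -1)) = Mul(Add(317, 52900, 2530), Rational(-34153929696, 6434961415)) = Mul(55747, Rational(-34153929696, 6434961415)) = Rational(-1903979118762912, 6434961415)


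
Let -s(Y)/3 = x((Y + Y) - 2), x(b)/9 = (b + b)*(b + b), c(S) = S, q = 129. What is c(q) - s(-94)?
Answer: 3898929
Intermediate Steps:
x(b) = 36*b² (x(b) = 9*((b + b)*(b + b)) = 9*((2*b)*(2*b)) = 9*(4*b²) = 36*b²)
s(Y) = -108*(-2 + 2*Y)² (s(Y) = -108*((Y + Y) - 2)² = -108*(2*Y - 2)² = -108*(-2 + 2*Y)²)
c(q) - s(-94) = 129 - (-432)*(-1 - 94)² = 129 - (-432)*(-95)² = 129 - (-432)*9025 = 129 - 1*(-3898800) = 129 + 3898800 = 3898929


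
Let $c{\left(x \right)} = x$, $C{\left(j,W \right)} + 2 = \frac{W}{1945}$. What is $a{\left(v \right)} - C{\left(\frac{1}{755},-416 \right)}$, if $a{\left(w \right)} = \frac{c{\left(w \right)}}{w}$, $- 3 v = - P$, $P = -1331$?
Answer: $\frac{6251}{1945} \approx 3.2139$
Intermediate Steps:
$C{\left(j,W \right)} = -2 + \frac{W}{1945}$
$v = - \frac{1331}{3}$ ($v = - \frac{\left(-1\right) \left(-1331\right)}{3} = \left(- \frac{1}{3}\right) 1331 = - \frac{1331}{3} \approx -443.67$)
$a{\left(w \right)} = 1$ ($a{\left(w \right)} = \frac{w}{w} = 1$)
$a{\left(v \right)} - C{\left(\frac{1}{755},-416 \right)} = 1 - \left(-2 + \frac{1}{1945} \left(-416\right)\right) = 1 - \left(-2 - \frac{416}{1945}\right) = 1 - - \frac{4306}{1945} = 1 + \frac{4306}{1945} = \frac{6251}{1945}$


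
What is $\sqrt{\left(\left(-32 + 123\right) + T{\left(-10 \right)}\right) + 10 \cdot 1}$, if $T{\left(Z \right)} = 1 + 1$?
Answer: $\sqrt{103} \approx 10.149$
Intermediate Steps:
$T{\left(Z \right)} = 2$
$\sqrt{\left(\left(-32 + 123\right) + T{\left(-10 \right)}\right) + 10 \cdot 1} = \sqrt{\left(\left(-32 + 123\right) + 2\right) + 10 \cdot 1} = \sqrt{\left(91 + 2\right) + 10} = \sqrt{93 + 10} = \sqrt{103}$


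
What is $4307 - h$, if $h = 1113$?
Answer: $3194$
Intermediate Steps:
$4307 - h = 4307 - 1113 = 3194$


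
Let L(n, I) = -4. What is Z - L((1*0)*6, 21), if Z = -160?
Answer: -156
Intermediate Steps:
Z - L((1*0)*6, 21) = -160 - 1*(-4) = -160 + 4 = -156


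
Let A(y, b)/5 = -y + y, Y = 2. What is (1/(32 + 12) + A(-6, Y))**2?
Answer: 1/1936 ≈ 0.00051653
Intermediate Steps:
A(y, b) = 0 (A(y, b) = 5*(-y + y) = 5*0 = 0)
(1/(32 + 12) + A(-6, Y))**2 = (1/(32 + 12) + 0)**2 = (1/44 + 0)**2 = (1/44)**2 = 1/1936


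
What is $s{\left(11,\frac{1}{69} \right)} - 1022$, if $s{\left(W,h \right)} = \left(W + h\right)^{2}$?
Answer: $- \frac{4288142}{4761} \approx -900.68$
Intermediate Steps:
$s{\left(11,\frac{1}{69} \right)} - 1022 = \left(11 + \frac{1}{69}\right)^{2} - 1022 = \left(\frac{760}{69}\right)^{2} - 1022 = \frac{577600}{4761} - 1022 = - \frac{4288142}{4761}$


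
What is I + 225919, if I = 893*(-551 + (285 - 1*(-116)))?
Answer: 91969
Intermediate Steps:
I = -133950 (I = 893*(-551 + (285 + 116)) = 893*(-551 + 401) = 893*(-150) = -133950)
I + 225919 = -133950 + 225919 = 91969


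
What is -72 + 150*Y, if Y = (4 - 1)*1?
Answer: 378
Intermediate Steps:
Y = 3 (Y = 3*1 = 3)
-72 + 150*Y = -72 + 150*3 = -72 + 450 = 378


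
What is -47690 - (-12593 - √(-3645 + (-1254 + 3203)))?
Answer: -35097 + 4*I*√106 ≈ -35097.0 + 41.182*I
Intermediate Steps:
-47690 - (-12593 - √(-3645 + (-1254 + 3203))) = -47690 - (-12593 - √(-3645 + 1949)) = -47690 - (-12593 - √(-1696)) = -47690 - (-12593 - 4*I*√106) = -47690 + (12593 + 4*I*√106) = -35097 + 4*I*√106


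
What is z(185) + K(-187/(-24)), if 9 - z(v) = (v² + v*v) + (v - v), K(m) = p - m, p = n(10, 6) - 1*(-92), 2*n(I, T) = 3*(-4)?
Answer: -1640707/24 ≈ -68363.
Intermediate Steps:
n(I, T) = -6 (n(I, T) = (3*(-4))/2 = (½)*(-12) = -6)
p = 86 (p = -6 - 1*(-92) = -6 + 92 = 86)
K(m) = 86 - m
z(v) = 9 - 2*v² (z(v) = 9 - ((v² + v*v) + (v - v)) = 9 - ((v² + v²) + 0) = 9 - (2*v² + 0) = 9 - 2*v²)
z(185) + K(-187/(-24)) = (9 - 2*185²) + (86 - (-187)/(-24)) = (9 - 2*34225) + (86 - (-187)*(-1)/24) = (9 - 68450) + (86 - 1*187/24) = -68441 + (86 - 187/24) = -68441 + 1877/24 = -1640707/24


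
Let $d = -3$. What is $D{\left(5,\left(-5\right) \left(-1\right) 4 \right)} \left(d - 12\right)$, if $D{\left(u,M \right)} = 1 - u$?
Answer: $60$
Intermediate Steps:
$D{\left(5,\left(-5\right) \left(-1\right) 4 \right)} \left(d - 12\right) = \left(1 - 5\right) \left(-3 - 12\right) = \left(1 - 5\right) \left(-15\right) = \left(-4\right) \left(-15\right) = 60$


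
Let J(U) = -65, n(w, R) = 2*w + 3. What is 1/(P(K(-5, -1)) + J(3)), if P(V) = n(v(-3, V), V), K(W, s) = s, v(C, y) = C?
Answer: -1/68 ≈ -0.014706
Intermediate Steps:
n(w, R) = 3 + 2*w
P(V) = -3 (P(V) = 3 + 2*(-3) = 3 - 6 = -3)
1/(P(K(-5, -1)) + J(3)) = 1/(-3 - 65) = 1/(-68) = -1/68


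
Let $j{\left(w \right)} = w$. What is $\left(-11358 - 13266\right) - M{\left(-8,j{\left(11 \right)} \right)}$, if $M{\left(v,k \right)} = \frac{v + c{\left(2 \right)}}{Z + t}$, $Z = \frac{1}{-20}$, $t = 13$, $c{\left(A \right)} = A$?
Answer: $- \frac{6377496}{259} \approx -24624.0$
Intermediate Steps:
$Z = - \frac{1}{20} \approx -0.05$
$M{\left(v,k \right)} = \frac{40}{259} + \frac{20 v}{259}$ ($M{\left(v,k \right)} = \frac{v + 2}{- \frac{1}{20} + 13} = \frac{2 + v}{\frac{259}{20}} = \left(2 + v\right) \frac{20}{259} = \frac{40}{259} + \frac{20 v}{259}$)
$\left(-11358 - 13266\right) - M{\left(-8,j{\left(11 \right)} \right)} = \left(-11358 - 13266\right) - \left(\frac{40}{259} + \frac{20}{259} \left(-8\right)\right) = -24624 - \left(\frac{40}{259} - \frac{160}{259}\right) = -24624 - - \frac{120}{259} = -24624 + \frac{120}{259} = - \frac{6377496}{259}$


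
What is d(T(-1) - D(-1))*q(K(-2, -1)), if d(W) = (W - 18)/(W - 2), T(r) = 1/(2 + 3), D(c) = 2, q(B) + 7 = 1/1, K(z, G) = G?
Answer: -594/19 ≈ -31.263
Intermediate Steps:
q(B) = -6 (q(B) = -7 + 1/1 = -7 + 1 = -6)
T(r) = ⅕ (T(r) = 1/5 = ⅕)
d(W) = (-18 + W)/(-2 + W)
d(T(-1) - D(-1))*q(K(-2, -1)) = ((-18 + (⅕ - 1*2))/(-2 + (⅕ - 1*2)))*(-6) = ((-18 + (⅕ - 2))/(-2 + (⅕ - 2)))*(-6) = ((-18 - 9/5)/(-2 - 9/5))*(-6) = (-99/5/(-19/5))*(-6) = -5/19*(-99/5)*(-6) = (99/19)*(-6) = -594/19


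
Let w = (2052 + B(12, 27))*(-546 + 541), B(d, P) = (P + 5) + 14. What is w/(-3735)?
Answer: 2098/747 ≈ 2.8086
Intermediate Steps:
B(d, P) = 19 + P (B(d, P) = (5 + P) + 14 = 19 + P)
w = -10490 (w = (2052 + (19 + 27))*(-546 + 541) = (2052 + 46)*(-5) = 2098*(-5) = -10490)
w/(-3735) = -10490/(-3735) = -10490*(-1/3735) = 2098/747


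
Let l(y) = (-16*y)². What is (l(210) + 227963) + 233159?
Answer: 11750722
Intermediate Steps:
l(y) = 256*y²
(l(210) + 227963) + 233159 = (256*210² + 227963) + 233159 = (256*44100 + 227963) + 233159 = (11289600 + 227963) + 233159 = 11517563 + 233159 = 11750722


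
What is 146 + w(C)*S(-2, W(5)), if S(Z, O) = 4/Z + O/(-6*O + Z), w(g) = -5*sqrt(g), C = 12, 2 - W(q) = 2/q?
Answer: 146 + 620*sqrt(3)/29 ≈ 183.03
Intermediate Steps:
W(q) = 2 - 2/q
S(Z, O) = 4/Z + O/(Z - 6*O)
146 + w(C)*S(-2, W(5)) = 146 + (-10*sqrt(3))*((-4*(-2) + 24*(2 - 2/5) - 1*(2 - 2/5)*(-2))/((-2)*(-1*(-2) + 6*(2 - 2/5)))) = 146 + (-10*sqrt(3))*(-(8 + 24*(2 - 2*1/5) - 1*(2 - 2*1/5)*(-2))/(2*(2 + 6*(2 - 2*1/5)))) = 146 + (-10*sqrt(3))*(-(8 + 24*(2 - 2/5) - 1*(2 - 2/5)*(-2))/(2*(2 + 6*(2 - 2/5)))) = 146 + (-10*sqrt(3))*(-(8 + 24*(8/5) - 1*8/5*(-2))/(2*(2 + 6*(8/5)))) = 146 + (-10*sqrt(3))*(-(8 + 192/5 + 16/5)/(2*(2 + 48/5))) = 146 + (-10*sqrt(3))*(-1/2*248/5/58/5) = 146 + (-10*sqrt(3))*(-1/2*5/58*248/5) = 146 - 10*sqrt(3)*(-62/29) = 146 + 620*sqrt(3)/29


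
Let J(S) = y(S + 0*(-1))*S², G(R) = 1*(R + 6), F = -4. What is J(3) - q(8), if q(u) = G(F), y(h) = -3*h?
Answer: -83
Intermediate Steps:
G(R) = 6 + R (G(R) = 1*(6 + R) = 6 + R)
q(u) = 2 (q(u) = 6 - 4 = 2)
J(S) = -3*S³ (J(S) = (-3*(S + 0*(-1)))*S² = (-3*(S + 0))*S² = (-3*S)*S² = -3*S³)
J(3) - q(8) = -3*3³ - 1*2 = -3*27 - 2 = -81 - 2 = -83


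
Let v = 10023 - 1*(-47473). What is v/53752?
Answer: 7187/6719 ≈ 1.0697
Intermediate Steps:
v = 57496 (v = 10023 + 47473 = 57496)
v/53752 = 57496/53752 = 57496*(1/53752) = 7187/6719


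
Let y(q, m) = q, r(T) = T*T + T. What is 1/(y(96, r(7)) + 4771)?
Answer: 1/4867 ≈ 0.00020547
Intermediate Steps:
r(T) = T + T**2 (r(T) = T**2 + T = T + T**2)
1/(y(96, r(7)) + 4771) = 1/(96 + 4771) = 1/4867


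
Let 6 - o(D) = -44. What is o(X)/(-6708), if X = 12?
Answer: -25/3354 ≈ -0.0074538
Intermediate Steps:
o(D) = 50 (o(D) = 6 - 1*(-44) = 6 + 44 = 50)
o(X)/(-6708) = 50/(-6708) = 50*(-1/6708) = -25/3354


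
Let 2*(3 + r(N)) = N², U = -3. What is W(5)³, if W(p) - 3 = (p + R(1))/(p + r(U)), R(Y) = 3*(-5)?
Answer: 6859/2197 ≈ 3.1220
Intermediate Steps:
r(N) = -3 + N²/2
R(Y) = -15
W(p) = 3 + (-15 + p)/(3/2 + p) (W(p) = 3 + (p - 15)/(p + (-3 + (½)*(-3)²)) = 3 + (-15 + p)/(p + (-3 + (½)*9)) = 3 + (-15 + p)/(p + (-3 + 9/2)) = 3 + (-15 + p)/(p + 3/2) = 3 + (-15 + p)/(3/2 + p))
W(5)³ = ((-21 + 8*5)/(3 + 2*5))³ = ((-21 + 40)/(3 + 10))³ = (19/13)³ = 6859/2197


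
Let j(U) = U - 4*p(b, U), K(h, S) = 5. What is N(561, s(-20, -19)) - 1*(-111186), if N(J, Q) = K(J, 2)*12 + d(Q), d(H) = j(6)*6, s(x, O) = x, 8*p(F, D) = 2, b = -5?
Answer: 111276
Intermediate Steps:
p(F, D) = 1/4 (p(F, D) = (1/8)*2 = 1/4)
j(U) = -1 + U (j(U) = U - 4*1/4 = U - 1 = -1 + U)
d(H) = 30 (d(H) = (-1 + 6)*6 = 5*6 = 30)
N(J, Q) = 90 (N(J, Q) = 5*12 + 30 = 60 + 30 = 90)
N(561, s(-20, -19)) - 1*(-111186) = 90 - 1*(-111186) = 90 + 111186 = 111276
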